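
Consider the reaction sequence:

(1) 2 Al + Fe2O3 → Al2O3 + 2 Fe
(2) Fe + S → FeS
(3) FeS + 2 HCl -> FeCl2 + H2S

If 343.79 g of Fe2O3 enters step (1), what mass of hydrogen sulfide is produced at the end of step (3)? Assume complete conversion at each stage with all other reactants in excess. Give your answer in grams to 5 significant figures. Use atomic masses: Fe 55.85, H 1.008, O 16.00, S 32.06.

M(Fe2O3) = 2(55.85) + 3(16.00) = 159.70 g/mol.
M(H2S) = 2(1.008) + 32.06 = 34.076 g/mol.
n(Fe2O3) = 343.79 / 159.70 = 2.15272 mol.
Reaction (1): Fe2O3→Fe ratio 1:2 ⇒ n(Fe) = 4.30545 mol.
Reaction (2): Fe→FeS ratio 1:1 ⇒ n(FeS) = 4.30545 mol.
Reaction (3): FeS→H2S ratio 1:1 ⇒ n(H2S) = 4.30545 mol.
Mass of H2S = 4.30545 × 34.076 = 146.712 g.

146.71 g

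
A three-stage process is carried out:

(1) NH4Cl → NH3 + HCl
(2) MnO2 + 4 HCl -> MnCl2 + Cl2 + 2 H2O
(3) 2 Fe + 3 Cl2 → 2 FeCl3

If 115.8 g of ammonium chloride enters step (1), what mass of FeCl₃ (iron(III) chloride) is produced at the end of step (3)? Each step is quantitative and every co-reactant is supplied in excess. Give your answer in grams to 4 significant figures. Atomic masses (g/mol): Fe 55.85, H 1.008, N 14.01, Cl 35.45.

58.52 g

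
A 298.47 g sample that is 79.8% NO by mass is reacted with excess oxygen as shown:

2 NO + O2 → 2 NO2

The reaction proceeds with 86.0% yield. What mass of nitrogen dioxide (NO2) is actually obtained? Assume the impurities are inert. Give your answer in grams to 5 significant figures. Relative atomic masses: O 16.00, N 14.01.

Pure NO available = 298.47 g × 0.798 = 238.179 g.
M(NO) = 14.01 + 16.00 = 30.01 g/mol.
M(NO2) = 14.01 + 2(16.00) = 46.01 g/mol.
n(NO) = 238.179 g / 30.01 g/mol = 7.93666 mol.
From the equation the NO:NO2 mole ratio is 2:2, so n(NO2) = 7.93666 × 2/2 = 7.93666 mol.
Mass of NO2 = 7.93666 mol × 46.01 g/mol = 365.166 g.
Actual mass collected = 365.166 g × 0.860 = 314.042 g.

314.04 g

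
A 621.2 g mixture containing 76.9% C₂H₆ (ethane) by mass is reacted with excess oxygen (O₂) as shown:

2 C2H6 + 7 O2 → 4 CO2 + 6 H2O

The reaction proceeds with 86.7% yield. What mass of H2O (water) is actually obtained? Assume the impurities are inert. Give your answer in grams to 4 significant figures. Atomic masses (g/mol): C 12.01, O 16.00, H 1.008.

Pure C2H6 available = 621.2 g × 0.769 = 477.70 g.
M(C2H6) = 2(12.01) + 6(1.008) = 30.068 g/mol.
M(H2O) = 2(1.008) + 16.00 = 18.016 g/mol.
n(C2H6) = 477.70 g / 30.068 g/mol = 15.887 mol.
From the equation the C2H6:H2O mole ratio is 2:6, so n(H2O) = 15.887 × 6/2 = 47.662 mol.
Mass of H2O = 47.662 mol × 18.016 g/mol = 858.68 g.
Actual mass collected = 858.68 g × 0.867 = 744.48 g.

744.5 g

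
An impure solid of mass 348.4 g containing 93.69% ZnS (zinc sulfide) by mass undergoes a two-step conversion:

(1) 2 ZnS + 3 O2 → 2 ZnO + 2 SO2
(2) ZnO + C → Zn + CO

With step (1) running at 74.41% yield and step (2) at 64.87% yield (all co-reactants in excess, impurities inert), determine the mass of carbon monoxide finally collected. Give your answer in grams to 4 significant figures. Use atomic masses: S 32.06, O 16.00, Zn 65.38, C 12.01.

45.29 g

Pure ZnS = 348.4 × 0.9369 = 326.42 g.
M(ZnS) = 65.38 + 32.06 = 97.44 g/mol.
M(CO) = 12.01 + 16.00 = 28.01 g/mol.
n(ZnS) = 326.42 / 97.44 = 3.3499 mol.
Step 1 (ZnS:ZnO = 2:2): theoretical n(ZnO) = 3.3499 mol; at 74.41% yield, n(ZnO) = 2.4927 mol.
Step 2 (ZnO:CO = 1:1): theoretical n(CO) = 2.4927 mol, so theoretical mass = 2.4927 × 28.01 = 69.820 g.
At 64.87% yield, actual mass of CO = 69.820 × 0.6487 = 45.292 g.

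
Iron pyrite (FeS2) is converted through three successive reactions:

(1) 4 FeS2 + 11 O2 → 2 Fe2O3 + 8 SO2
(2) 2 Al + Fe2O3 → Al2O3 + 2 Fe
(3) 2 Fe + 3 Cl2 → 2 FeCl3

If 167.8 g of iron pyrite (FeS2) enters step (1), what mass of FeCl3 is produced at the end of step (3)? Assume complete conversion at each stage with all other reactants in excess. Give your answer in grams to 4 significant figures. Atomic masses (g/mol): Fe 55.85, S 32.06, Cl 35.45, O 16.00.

226.9 g

M(FeS2) = 55.85 + 2(32.06) = 119.97 g/mol.
M(FeCl3) = 55.85 + 3(35.45) = 162.20 g/mol.
n(FeS2) = 167.8 / 119.97 = 1.3987 mol.
Reaction (1): FeS2→Fe2O3 ratio 4:2 ⇒ n(Fe2O3) = 0.69934 mol.
Reaction (2): Fe2O3→Fe ratio 1:2 ⇒ n(Fe) = 1.3987 mol.
Reaction (3): Fe→FeCl3 ratio 2:2 ⇒ n(FeCl3) = 1.3987 mol.
Mass of FeCl3 = 1.3987 × 162.20 = 226.87 g.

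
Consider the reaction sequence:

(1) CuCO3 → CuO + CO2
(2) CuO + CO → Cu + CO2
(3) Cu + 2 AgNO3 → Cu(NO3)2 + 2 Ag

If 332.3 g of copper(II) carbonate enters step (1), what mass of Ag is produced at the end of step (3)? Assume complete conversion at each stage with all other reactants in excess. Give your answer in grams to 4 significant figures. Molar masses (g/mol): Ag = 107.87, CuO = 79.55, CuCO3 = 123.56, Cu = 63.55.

580.2 g

n(CuCO3) = 332.3 / 123.56 = 2.6894 mol.
Reaction (1): CuCO3→CuO ratio 1:1 ⇒ n(CuO) = 2.6894 mol.
Reaction (2): CuO→Cu ratio 1:1 ⇒ n(Cu) = 2.6894 mol.
Reaction (3): Cu→Ag ratio 1:2 ⇒ n(Ag) = 5.3788 mol.
Mass of Ag = 5.3788 × 107.87 = 580.21 g.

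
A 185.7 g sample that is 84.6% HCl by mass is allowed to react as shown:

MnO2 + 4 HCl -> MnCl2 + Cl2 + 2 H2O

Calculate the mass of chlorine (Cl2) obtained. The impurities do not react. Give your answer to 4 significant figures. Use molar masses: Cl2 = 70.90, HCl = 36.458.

Mass of pure HCl = 185.7 g × 0.846 = 157.10 g.
n(HCl) = 157.10 g / 36.458 g/mol = 4.3091 mol.
From the equation the HCl:Cl2 mole ratio is 4:1, so n(Cl2) = 4.3091 × 1/4 = 1.0773 mol.
Mass of Cl2 = 1.0773 mol × 70.90 g/mol = 76.379 g.

76.38 g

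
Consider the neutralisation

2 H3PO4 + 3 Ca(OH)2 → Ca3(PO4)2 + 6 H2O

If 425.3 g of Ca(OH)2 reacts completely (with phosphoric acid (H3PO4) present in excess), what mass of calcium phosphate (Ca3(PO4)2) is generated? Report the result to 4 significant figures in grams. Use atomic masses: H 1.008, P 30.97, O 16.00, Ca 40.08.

M(Ca(OH)2) = 40.08 + 2(16.00) + 2(1.008) = 74.096 g/mol.
M(Ca3(PO4)2) = 3(40.08) + 2(30.97) + 8(16.00) = 310.18 g/mol.
n(Ca(OH)2) = 425.30 g / 74.096 g/mol = 5.7399 mol.
From the equation the Ca(OH)2:Ca3(PO4)2 mole ratio is 3:1, so n(Ca3(PO4)2) = 5.7399 × 1/3 = 1.9133 mol.
Mass of Ca3(PO4)2 = 1.9133 mol × 310.18 g/mol = 593.46 g.

593.5 g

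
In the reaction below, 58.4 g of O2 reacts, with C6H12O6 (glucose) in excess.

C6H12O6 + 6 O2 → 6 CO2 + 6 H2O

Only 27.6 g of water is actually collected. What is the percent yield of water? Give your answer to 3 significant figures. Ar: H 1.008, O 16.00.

M(O2) = 2(16.00) = 32.00 g/mol.
M(H2O) = 2(1.008) + 16.00 = 18.016 g/mol.
n(O2) = 58.40 g / 32.00 g/mol = 1.825 mol.
From the equation the O2:H2O mole ratio is 6:6, so n(H2O) = 1.825 × 6/6 = 1.825 mol.
Mass of H2O = 1.825 mol × 18.016 g/mol = 32.88 g.
This is the theoretical yield. Percent yield = 27.6 g / 32.88 g × 100% = 83.94%.

83.9 %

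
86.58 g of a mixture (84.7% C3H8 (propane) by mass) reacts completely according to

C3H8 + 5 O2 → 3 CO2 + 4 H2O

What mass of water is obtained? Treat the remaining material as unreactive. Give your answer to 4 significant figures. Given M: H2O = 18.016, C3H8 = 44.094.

119.9 g

Mass of pure C3H8 = 86.58 g × 0.847 = 73.333 g.
n(C3H8) = 73.333 g / 44.094 g/mol = 1.6631 mol.
From the equation the C3H8:H2O mole ratio is 1:4, so n(H2O) = 1.6631 × 4/1 = 6.6524 mol.
Mass of H2O = 6.6524 mol × 18.016 g/mol = 119.85 g.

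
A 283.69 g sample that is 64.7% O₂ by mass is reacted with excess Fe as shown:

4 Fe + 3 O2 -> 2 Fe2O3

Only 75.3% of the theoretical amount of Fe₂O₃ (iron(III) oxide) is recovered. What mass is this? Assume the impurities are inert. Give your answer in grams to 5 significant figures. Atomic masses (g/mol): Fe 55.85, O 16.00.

Pure O2 available = 283.69 g × 0.647 = 183.547 g.
M(O2) = 2(16.00) = 32.00 g/mol.
M(Fe2O3) = 2(55.85) + 3(16.00) = 159.70 g/mol.
n(O2) = 183.547 g / 32.00 g/mol = 5.73586 mol.
From the equation the O2:Fe2O3 mole ratio is 3:2, so n(Fe2O3) = 5.73586 × 2/3 = 3.82390 mol.
Mass of Fe2O3 = 3.82390 mol × 159.70 g/mol = 610.678 g.
Actual mass collected = 610.678 g × 0.753 = 459.840 g.

459.84 g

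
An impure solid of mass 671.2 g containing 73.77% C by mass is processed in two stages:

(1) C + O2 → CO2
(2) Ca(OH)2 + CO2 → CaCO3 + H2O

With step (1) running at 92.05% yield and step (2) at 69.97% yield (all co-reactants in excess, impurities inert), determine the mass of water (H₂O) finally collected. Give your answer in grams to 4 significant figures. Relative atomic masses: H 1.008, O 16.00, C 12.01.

Pure C = 671.2 × 0.7377 = 495.14 g.
M(C) = 12.01 g/mol.
M(H2O) = 2(1.008) + 16.00 = 18.016 g/mol.
n(C) = 495.14 / 12.01 = 41.228 mol.
Step 1 (C:CO2 = 1:1): theoretical n(CO2) = 41.228 mol; at 92.05% yield, n(CO2) = 37.950 mol.
Step 2 (CO2:H2O = 1:1): theoretical n(H2O) = 37.950 mol, so theoretical mass = 37.950 × 18.016 = 683.71 g.
At 69.97% yield, actual mass of H2O = 683.71 × 0.6997 = 478.39 g.

478.4 g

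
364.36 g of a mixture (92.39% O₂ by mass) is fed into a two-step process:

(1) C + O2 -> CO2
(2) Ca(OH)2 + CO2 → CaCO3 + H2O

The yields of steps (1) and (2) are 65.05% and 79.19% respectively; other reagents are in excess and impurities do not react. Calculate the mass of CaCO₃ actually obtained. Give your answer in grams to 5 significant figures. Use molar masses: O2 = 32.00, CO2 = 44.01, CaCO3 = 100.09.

Pure O2 = 364.36 × 0.9239 = 336.632 g.
n(O2) = 336.632 / 32.00 = 10.5198 mol.
Step 1 (O2:CO2 = 1:1): theoretical n(CO2) = 10.5198 mol; at 65.05% yield, n(CO2) = 6.84310 mol.
Step 2 (CO2:CaCO3 = 1:1): theoretical n(CaCO3) = 6.84310 mol, so theoretical mass = 6.84310 × 100.09 = 684.926 g.
At 79.19% yield, actual mass of CaCO3 = 684.926 × 0.7919 = 542.393 g.

542.39 g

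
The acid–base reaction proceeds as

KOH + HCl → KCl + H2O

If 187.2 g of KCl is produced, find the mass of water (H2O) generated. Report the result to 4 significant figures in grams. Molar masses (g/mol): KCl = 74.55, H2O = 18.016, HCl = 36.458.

45.24 g

n(KCl) = 187.20 g / 74.55 g/mol = 2.5111 mol.
From the equation the KCl:H2O mole ratio is 1:1, so n(H2O) = 2.5111 × 1/1 = 2.5111 mol.
Mass of H2O = 2.5111 mol × 18.016 g/mol = 45.239 g.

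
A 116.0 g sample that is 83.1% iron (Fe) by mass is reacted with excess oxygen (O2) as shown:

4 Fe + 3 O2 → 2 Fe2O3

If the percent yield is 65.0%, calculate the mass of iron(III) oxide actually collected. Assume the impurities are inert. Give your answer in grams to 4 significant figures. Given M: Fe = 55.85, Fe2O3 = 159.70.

89.58 g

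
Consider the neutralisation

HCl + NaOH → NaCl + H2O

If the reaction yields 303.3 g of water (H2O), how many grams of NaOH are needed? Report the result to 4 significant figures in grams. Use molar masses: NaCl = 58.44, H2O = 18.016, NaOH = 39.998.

n(H2O) = 303.30 g / 18.016 g/mol = 16.835 mol.
From the equation the H2O:NaOH mole ratio is 1:1, so n(NaOH) = 16.835 × 1/1 = 16.835 mol.
Mass of NaOH = 16.835 mol × 39.998 g/mol = 673.37 g.

673.4 g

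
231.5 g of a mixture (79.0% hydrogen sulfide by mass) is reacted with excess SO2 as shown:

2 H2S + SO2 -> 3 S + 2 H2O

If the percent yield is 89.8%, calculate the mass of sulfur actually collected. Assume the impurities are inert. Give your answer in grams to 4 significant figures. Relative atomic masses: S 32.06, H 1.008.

231.8 g

Pure H2S available = 231.5 g × 0.790 = 182.88 g.
M(H2S) = 2(1.008) + 32.06 = 34.076 g/mol.
M(S) = 32.06 g/mol.
n(H2S) = 182.88 g / 34.076 g/mol = 5.3670 mol.
From the equation the H2S:S mole ratio is 2:3, so n(S) = 5.3670 × 3/2 = 8.0505 mol.
Mass of S = 8.0505 mol × 32.06 g/mol = 258.10 g.
Actual mass collected = 258.10 g × 0.898 = 231.77 g.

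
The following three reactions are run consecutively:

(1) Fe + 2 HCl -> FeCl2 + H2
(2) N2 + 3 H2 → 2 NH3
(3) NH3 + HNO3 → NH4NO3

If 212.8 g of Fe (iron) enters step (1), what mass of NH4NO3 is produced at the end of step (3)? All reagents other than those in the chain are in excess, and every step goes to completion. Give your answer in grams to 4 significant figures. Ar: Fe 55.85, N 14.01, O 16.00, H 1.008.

M(Fe) = 55.85 g/mol.
M(NH4NO3) = 2(14.01) + 4(1.008) + 3(16.00) = 80.052 g/mol.
n(Fe) = 212.8 / 55.85 = 3.8102 mol.
Reaction (1): Fe→H2 ratio 1:1 ⇒ n(H2) = 3.8102 mol.
Reaction (2): H2→NH3 ratio 3:2 ⇒ n(NH3) = 2.5401 mol.
Reaction (3): NH3→NH4NO3 ratio 1:1 ⇒ n(NH4NO3) = 2.5401 mol.
Mass of NH4NO3 = 2.5401 × 80.052 = 203.34 g.

203.3 g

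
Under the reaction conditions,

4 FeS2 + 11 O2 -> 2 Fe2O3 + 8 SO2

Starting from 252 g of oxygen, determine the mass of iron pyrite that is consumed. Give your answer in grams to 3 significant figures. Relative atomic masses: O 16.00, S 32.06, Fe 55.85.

344 g

M(O2) = 2(16.00) = 32.00 g/mol.
M(FeS2) = 55.85 + 2(32.06) = 119.97 g/mol.
n(O2) = 252.0 g / 32.00 g/mol = 7.875 mol.
From the equation the O2:FeS2 mole ratio is 11:4, so n(FeS2) = 7.875 × 4/11 = 2.864 mol.
Mass of FeS2 = 2.864 mol × 119.97 g/mol = 343.6 g.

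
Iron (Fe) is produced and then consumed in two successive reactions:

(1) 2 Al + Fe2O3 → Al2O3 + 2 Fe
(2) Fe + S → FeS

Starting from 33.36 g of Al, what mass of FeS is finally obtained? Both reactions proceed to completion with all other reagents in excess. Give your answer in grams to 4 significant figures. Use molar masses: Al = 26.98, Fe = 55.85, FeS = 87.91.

108.7 g

n(Al) = 33.360 / 26.98 = 1.2365 mol.
Step 1 gives a 2:2 ratio of Al to Fe, so n(Fe) = 1.2365 mol.
In step 2 the Fe:FeS ratio is 1:1, so n(FeS) = 1.2365 mol.
Mass of FeS = 1.2365 × 87.91 = 108.70 g.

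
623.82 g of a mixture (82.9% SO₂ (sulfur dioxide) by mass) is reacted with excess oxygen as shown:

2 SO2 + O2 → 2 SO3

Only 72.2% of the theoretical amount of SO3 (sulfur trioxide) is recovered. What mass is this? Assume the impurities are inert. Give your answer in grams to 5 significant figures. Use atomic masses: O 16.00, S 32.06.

466.64 g

Pure SO2 available = 623.82 g × 0.829 = 517.147 g.
M(SO2) = 32.06 + 2(16.00) = 64.06 g/mol.
M(SO3) = 32.06 + 3(16.00) = 80.06 g/mol.
n(SO2) = 517.147 g / 64.06 g/mol = 8.07285 mol.
From the equation the SO2:SO3 mole ratio is 2:2, so n(SO3) = 8.07285 × 2/2 = 8.07285 mol.
Mass of SO3 = 8.07285 mol × 80.06 g/mol = 646.312 g.
Actual mass collected = 646.312 g × 0.722 = 466.638 g.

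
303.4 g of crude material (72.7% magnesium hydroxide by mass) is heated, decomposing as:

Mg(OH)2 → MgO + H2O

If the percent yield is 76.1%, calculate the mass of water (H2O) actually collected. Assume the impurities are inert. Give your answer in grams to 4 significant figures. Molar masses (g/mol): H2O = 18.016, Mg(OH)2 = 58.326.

51.85 g

Pure Mg(OH)2 available = 303.4 g × 0.727 = 220.57 g.
n(Mg(OH)2) = 220.57 g / 58.326 g/mol = 3.7817 mol.
From the equation the Mg(OH)2:H2O mole ratio is 1:1, so n(H2O) = 3.7817 × 1/1 = 3.7817 mol.
Mass of H2O = 3.7817 mol × 18.016 g/mol = 68.131 g.
Actual mass collected = 68.131 g × 0.761 = 51.848 g.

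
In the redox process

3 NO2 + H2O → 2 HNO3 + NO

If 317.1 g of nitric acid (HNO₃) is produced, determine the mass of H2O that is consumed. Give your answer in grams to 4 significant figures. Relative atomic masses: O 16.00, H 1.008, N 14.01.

45.33 g

M(HNO3) = 1.008 + 14.01 + 3(16.00) = 63.018 g/mol.
M(H2O) = 2(1.008) + 16.00 = 18.016 g/mol.
n(HNO3) = 317.10 g / 63.018 g/mol = 5.0319 mol.
From the equation the HNO3:H2O mole ratio is 2:1, so n(H2O) = 5.0319 × 1/2 = 2.5159 mol.
Mass of H2O = 2.5159 mol × 18.016 g/mol = 45.327 g.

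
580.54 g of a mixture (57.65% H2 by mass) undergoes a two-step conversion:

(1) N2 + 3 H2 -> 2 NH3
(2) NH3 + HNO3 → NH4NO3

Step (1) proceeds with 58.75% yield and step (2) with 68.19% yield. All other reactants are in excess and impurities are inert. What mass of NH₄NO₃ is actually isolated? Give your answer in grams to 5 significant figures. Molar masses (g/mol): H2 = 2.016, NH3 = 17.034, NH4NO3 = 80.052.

3549.4 g

Pure H2 = 580.54 × 0.5765 = 334.681 g.
n(H2) = 334.681 / 2.016 = 166.013 mol.
Step 1 (H2:NH3 = 3:2): theoretical n(NH3) = 110.675 mol; at 58.75% yield, n(NH3) = 65.0216 mol.
Step 2 (NH3:NH4NO3 = 1:1): theoretical n(NH4NO3) = 65.0216 mol, so theoretical mass = 65.0216 × 80.052 = 5205.11 g.
At 68.19% yield, actual mass of NH4NO3 = 5205.11 × 0.6819 = 3549.36 g.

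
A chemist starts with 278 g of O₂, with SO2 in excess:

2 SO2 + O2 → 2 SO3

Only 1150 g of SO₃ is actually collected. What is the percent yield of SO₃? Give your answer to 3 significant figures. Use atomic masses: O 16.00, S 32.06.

82.7 %

M(O2) = 2(16.00) = 32.00 g/mol.
M(SO3) = 32.06 + 3(16.00) = 80.06 g/mol.
n(O2) = 278.0 g / 32.00 g/mol = 8.688 mol.
From the equation the O2:SO3 mole ratio is 1:2, so n(SO3) = 8.688 × 2/1 = 17.38 mol.
Mass of SO3 = 17.38 mol × 80.06 g/mol = 1391 g.
This is the theoretical yield. Percent yield = 1150 g / 1391 g × 100% = 82.67%.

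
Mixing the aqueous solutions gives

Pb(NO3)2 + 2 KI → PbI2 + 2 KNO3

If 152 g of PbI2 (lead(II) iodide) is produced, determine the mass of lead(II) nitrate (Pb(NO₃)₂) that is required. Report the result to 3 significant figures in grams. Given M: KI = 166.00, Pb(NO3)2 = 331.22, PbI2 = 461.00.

109 g

n(PbI2) = 152.0 g / 461.00 g/mol = 0.3297 mol.
From the equation the PbI2:Pb(NO3)2 mole ratio is 1:1, so n(Pb(NO3)2) = 0.3297 × 1/1 = 0.3297 mol.
Mass of Pb(NO3)2 = 0.3297 mol × 331.22 g/mol = 109.2 g.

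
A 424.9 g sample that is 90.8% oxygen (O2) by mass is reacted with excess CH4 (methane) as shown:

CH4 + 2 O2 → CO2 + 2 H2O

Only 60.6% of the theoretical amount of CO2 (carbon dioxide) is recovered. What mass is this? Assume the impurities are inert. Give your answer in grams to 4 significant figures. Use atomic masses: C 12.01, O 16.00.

160.8 g

Pure O2 available = 424.9 g × 0.908 = 385.81 g.
M(O2) = 2(16.00) = 32.00 g/mol.
M(CO2) = 12.01 + 2(16.00) = 44.01 g/mol.
n(O2) = 385.81 g / 32.00 g/mol = 12.057 mol.
From the equation the O2:CO2 mole ratio is 2:1, so n(CO2) = 12.057 × 1/2 = 6.0283 mol.
Mass of CO2 = 6.0283 mol × 44.01 g/mol = 265.30 g.
Actual mass collected = 265.30 g × 0.606 = 160.77 g.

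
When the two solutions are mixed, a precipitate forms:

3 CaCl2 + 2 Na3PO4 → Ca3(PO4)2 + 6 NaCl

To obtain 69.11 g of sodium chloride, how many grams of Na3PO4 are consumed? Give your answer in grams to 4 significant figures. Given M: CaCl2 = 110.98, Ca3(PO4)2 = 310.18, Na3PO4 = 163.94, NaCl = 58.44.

n(NaCl) = 69.110 g / 58.44 g/mol = 1.1826 mol.
From the equation the NaCl:Na3PO4 mole ratio is 6:2, so n(Na3PO4) = 1.1826 × 2/6 = 0.39419 mol.
Mass of Na3PO4 = 0.39419 mol × 163.94 g/mol = 64.624 g.

64.62 g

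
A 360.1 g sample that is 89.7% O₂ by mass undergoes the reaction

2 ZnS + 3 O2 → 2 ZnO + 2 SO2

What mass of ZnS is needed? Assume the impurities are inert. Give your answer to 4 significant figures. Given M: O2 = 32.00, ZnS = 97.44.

655.7 g

Mass of pure O2 = 360.1 g × 0.897 = 323.01 g.
n(O2) = 323.01 g / 32.00 g/mol = 10.094 mol.
From the equation the O2:ZnS mole ratio is 3:2, so n(ZnS) = 10.094 × 2/3 = 6.7294 mol.
Mass of ZnS = 6.7294 mol × 97.44 g/mol = 655.71 g.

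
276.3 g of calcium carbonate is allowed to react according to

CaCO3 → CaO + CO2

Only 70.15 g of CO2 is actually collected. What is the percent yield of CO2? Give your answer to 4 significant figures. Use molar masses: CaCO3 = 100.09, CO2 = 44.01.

57.74 %

n(CaCO3) = 276.30 g / 100.09 g/mol = 2.7605 mol.
From the equation the CaCO3:CO2 mole ratio is 1:1, so n(CO2) = 2.7605 × 1/1 = 2.7605 mol.
Mass of CO2 = 2.7605 mol × 44.01 g/mol = 121.49 g.
This is the theoretical yield. Percent yield = 70.15 g / 121.49 g × 100% = 57.741%.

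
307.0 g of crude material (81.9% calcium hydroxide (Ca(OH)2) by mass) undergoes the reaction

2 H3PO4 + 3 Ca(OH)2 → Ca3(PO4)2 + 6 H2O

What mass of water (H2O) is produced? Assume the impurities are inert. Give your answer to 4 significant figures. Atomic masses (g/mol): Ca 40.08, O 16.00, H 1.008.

122.3 g

Mass of pure Ca(OH)2 = 307.0 g × 0.819 = 251.43 g.
M(Ca(OH)2) = 40.08 + 2(16.00) + 2(1.008) = 74.096 g/mol.
M(H2O) = 2(1.008) + 16.00 = 18.016 g/mol.
n(Ca(OH)2) = 251.43 g / 74.096 g/mol = 3.3933 mol.
From the equation the Ca(OH)2:H2O mole ratio is 3:6, so n(H2O) = 3.3933 × 6/3 = 6.7867 mol.
Mass of H2O = 6.7867 mol × 18.016 g/mol = 122.27 g.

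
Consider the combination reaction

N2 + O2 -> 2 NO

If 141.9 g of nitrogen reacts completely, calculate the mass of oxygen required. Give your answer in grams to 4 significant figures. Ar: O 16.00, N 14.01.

162.1 g

M(N2) = 2(14.01) = 28.02 g/mol.
M(O2) = 2(16.00) = 32.00 g/mol.
n(N2) = 141.90 g / 28.02 g/mol = 5.0642 mol.
From the equation the N2:O2 mole ratio is 1:1, so n(O2) = 5.0642 × 1/1 = 5.0642 mol.
Mass of O2 = 5.0642 mol × 32.00 g/mol = 162.06 g.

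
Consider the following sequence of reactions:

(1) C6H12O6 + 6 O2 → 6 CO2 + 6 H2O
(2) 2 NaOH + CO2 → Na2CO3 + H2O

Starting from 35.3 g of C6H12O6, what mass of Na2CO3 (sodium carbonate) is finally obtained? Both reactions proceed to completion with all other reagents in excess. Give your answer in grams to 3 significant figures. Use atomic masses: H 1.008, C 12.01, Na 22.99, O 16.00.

125 g

M(C6H12O6) = 6(12.01) + 12(1.008) + 6(16.00) = 180.156 g/mol.
M(Na2CO3) = 2(22.99) + 12.01 + 3(16.00) = 105.99 g/mol.
n(C6H12O6) = 35.30 / 180.156 = 0.1959 mol.
Step 1 gives a 1:6 ratio of C6H12O6 to CO2, so n(CO2) = 1.176 mol.
In step 2 the CO2:Na2CO3 ratio is 1:1, so n(Na2CO3) = 1.176 mol.
Mass of Na2CO3 = 1.176 × 105.99 = 124.6 g.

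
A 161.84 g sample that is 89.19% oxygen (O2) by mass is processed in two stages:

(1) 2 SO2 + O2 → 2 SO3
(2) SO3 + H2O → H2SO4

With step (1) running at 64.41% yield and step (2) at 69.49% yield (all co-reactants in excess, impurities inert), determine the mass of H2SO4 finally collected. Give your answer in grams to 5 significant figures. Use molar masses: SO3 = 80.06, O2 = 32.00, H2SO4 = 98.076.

396.02 g

Pure O2 = 161.84 × 0.8919 = 144.345 g.
n(O2) = 144.345 / 32.00 = 4.51078 mol.
Step 1 (O2:SO3 = 1:2): theoretical n(SO3) = 9.02157 mol; at 64.41% yield, n(SO3) = 5.81079 mol.
Step 2 (SO3:H2SO4 = 1:1): theoretical n(H2SO4) = 5.81079 mol, so theoretical mass = 5.81079 × 98.076 = 569.899 g.
At 69.49% yield, actual mass of H2SO4 = 569.899 × 0.6949 = 396.023 g.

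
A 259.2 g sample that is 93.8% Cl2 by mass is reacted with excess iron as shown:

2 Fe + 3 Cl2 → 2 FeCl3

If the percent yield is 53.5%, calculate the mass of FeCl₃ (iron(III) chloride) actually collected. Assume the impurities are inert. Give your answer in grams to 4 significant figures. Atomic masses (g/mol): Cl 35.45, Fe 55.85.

198.4 g

Pure Cl2 available = 259.2 g × 0.938 = 243.13 g.
M(Cl2) = 2(35.45) = 70.90 g/mol.
M(FeCl3) = 55.85 + 3(35.45) = 162.20 g/mol.
n(Cl2) = 243.13 g / 70.90 g/mol = 3.4292 mol.
From the equation the Cl2:FeCl3 mole ratio is 3:2, so n(FeCl3) = 3.4292 × 2/3 = 2.2861 mol.
Mass of FeCl3 = 2.2861 mol × 162.20 g/mol = 370.81 g.
Actual mass collected = 370.81 g × 0.535 = 198.38 g.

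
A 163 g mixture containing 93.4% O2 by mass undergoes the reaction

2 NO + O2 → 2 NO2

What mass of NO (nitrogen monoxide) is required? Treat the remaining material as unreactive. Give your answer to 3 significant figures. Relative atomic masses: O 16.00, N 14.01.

286 g

Mass of pure O2 = 163 g × 0.934 = 152.2 g.
M(O2) = 2(16.00) = 32.00 g/mol.
M(NO) = 14.01 + 16.00 = 30.01 g/mol.
n(O2) = 152.2 g / 32.00 g/mol = 4.758 mol.
From the equation the O2:NO mole ratio is 1:2, so n(NO) = 4.758 × 2/1 = 9.515 mol.
Mass of NO = 9.515 mol × 30.01 g/mol = 285.5 g.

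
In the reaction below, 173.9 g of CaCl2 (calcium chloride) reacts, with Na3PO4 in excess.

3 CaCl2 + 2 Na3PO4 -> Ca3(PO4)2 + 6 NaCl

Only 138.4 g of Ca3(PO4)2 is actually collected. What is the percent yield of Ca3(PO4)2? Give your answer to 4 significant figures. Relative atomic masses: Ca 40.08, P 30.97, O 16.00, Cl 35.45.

85.43 %

M(CaCl2) = 40.08 + 2(35.45) = 110.98 g/mol.
M(Ca3(PO4)2) = 3(40.08) + 2(30.97) + 8(16.00) = 310.18 g/mol.
n(CaCl2) = 173.90 g / 110.98 g/mol = 1.5669 mol.
From the equation the CaCl2:Ca3(PO4)2 mole ratio is 3:1, so n(Ca3(PO4)2) = 1.5669 × 1/3 = 0.52232 mol.
Mass of Ca3(PO4)2 = 0.52232 mol × 310.18 g/mol = 162.01 g.
This is the theoretical yield. Percent yield = 138.4 g / 162.01 g × 100% = 85.426%.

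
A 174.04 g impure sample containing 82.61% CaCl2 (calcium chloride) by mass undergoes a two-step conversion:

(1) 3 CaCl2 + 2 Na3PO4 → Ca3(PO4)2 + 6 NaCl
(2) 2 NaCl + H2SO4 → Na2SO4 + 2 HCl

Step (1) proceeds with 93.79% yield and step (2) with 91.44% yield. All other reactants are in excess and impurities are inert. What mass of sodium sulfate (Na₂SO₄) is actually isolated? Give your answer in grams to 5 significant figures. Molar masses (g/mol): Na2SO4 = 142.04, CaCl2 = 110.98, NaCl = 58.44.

157.81 g

Pure CaCl2 = 174.04 × 0.8261 = 143.774 g.
n(CaCl2) = 143.774 / 110.98 = 1.29550 mol.
Step 1 (CaCl2:NaCl = 3:6): theoretical n(NaCl) = 2.59100 mol; at 93.79% yield, n(NaCl) = 2.43010 mol.
Step 2 (NaCl:Na2SO4 = 2:1): theoretical n(Na2SO4) = 1.21505 mol, so theoretical mass = 1.21505 × 142.04 = 172.585 g.
At 91.44% yield, actual mass of Na2SO4 = 172.585 × 0.9144 = 157.812 g.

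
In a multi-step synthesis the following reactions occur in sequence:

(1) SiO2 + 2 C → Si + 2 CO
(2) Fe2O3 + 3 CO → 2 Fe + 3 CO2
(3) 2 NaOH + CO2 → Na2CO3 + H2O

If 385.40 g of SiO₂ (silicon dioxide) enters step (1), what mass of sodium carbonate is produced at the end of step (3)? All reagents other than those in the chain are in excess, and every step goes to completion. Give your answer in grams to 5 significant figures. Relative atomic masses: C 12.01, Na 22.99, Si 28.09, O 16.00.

1359.6 g

M(SiO2) = 28.09 + 2(16.00) = 60.09 g/mol.
M(Na2CO3) = 2(22.99) + 12.01 + 3(16.00) = 105.99 g/mol.
n(SiO2) = 385.40 / 60.09 = 6.41371 mol.
Reaction (1): SiO2→CO ratio 1:2 ⇒ n(CO) = 12.8274 mol.
Reaction (2): CO→CO2 ratio 3:3 ⇒ n(CO2) = 12.8274 mol.
Reaction (3): CO2→Na2CO3 ratio 1:1 ⇒ n(Na2CO3) = 12.8274 mol.
Mass of Na2CO3 = 12.8274 × 105.99 = 1359.58 g.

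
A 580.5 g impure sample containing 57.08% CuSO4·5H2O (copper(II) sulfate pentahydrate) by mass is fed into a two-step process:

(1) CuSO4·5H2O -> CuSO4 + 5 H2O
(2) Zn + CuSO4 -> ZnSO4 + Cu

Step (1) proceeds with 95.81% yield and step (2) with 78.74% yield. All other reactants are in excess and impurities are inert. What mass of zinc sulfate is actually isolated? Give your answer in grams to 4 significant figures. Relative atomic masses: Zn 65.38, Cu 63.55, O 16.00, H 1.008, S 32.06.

161.6 g

Pure CuSO4·5H2O = 580.5 × 0.5708 = 331.35 g.
M(CuSO4·5H2O) = 63.55 + 32.06 + 9(16.00) + 10(1.008) = 249.69 g/mol.
M(ZnSO4) = 65.38 + 32.06 + 4(16.00) = 161.44 g/mol.
n(CuSO4·5H2O) = 331.35 / 249.69 = 1.3270 mol.
Step 1 (CuSO4·5H2O:CuSO4 = 1:1): theoretical n(CuSO4) = 1.3270 mol; at 95.81% yield, n(CuSO4) = 1.2714 mol.
Step 2 (CuSO4:ZnSO4 = 1:1): theoretical n(ZnSO4) = 1.2714 mol, so theoretical mass = 1.2714 × 161.44 = 205.26 g.
At 78.74% yield, actual mass of ZnSO4 = 205.26 × 0.7874 = 161.62 g.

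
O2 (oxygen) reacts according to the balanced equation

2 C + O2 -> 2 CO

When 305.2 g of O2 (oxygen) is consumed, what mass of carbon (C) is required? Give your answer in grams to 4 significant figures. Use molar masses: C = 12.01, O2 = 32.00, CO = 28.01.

229.1 g

n(O2) = 305.20 g / 32.00 g/mol = 9.5375 mol.
From the equation the O2:C mole ratio is 1:2, so n(C) = 9.5375 × 2/1 = 19.075 mol.
Mass of C = 19.075 mol × 12.01 g/mol = 229.09 g.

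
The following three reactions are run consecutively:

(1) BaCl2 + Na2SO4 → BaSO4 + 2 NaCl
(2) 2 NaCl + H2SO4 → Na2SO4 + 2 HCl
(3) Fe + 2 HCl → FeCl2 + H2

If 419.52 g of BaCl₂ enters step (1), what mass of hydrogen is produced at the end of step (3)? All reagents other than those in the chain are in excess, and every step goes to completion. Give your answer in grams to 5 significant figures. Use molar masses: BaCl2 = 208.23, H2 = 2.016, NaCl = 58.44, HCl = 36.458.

4.0616 g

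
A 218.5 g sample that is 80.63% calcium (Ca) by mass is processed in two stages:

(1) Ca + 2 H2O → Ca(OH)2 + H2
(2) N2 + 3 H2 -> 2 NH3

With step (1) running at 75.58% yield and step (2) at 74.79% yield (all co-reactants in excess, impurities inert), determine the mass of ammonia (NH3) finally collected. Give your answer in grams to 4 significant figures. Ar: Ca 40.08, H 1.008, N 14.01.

Pure Ca = 218.5 × 0.8063 = 176.18 g.
M(Ca) = 40.08 g/mol.
M(NH3) = 14.01 + 3(1.008) = 17.034 g/mol.
n(Ca) = 176.18 / 40.08 = 4.3956 mol.
Step 1 (Ca:H2 = 1:1): theoretical n(H2) = 4.3956 mol; at 75.58% yield, n(H2) = 3.3222 mol.
Step 2 (H2:NH3 = 3:2): theoretical n(NH3) = 2.2148 mol, so theoretical mass = 2.2148 × 17.034 = 37.727 g.
At 74.79% yield, actual mass of NH3 = 37.727 × 0.7479 = 28.216 g.

28.22 g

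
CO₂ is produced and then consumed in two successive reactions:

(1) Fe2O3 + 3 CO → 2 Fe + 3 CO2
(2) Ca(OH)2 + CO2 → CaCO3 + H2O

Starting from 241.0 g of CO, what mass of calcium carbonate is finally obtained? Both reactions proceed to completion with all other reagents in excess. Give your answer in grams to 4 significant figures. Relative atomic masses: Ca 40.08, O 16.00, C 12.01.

M(CO) = 12.01 + 16.00 = 28.01 g/mol.
M(CaCO3) = 40.08 + 12.01 + 3(16.00) = 100.09 g/mol.
n(CO) = 241.00 / 28.01 = 8.6041 mol.
Step 1 gives a 3:3 ratio of CO to CO2, so n(CO2) = 8.6041 mol.
In step 2 the CO2:CaCO3 ratio is 1:1, so n(CaCO3) = 8.6041 mol.
Mass of CaCO3 = 8.6041 × 100.09 = 861.18 g.

861.2 g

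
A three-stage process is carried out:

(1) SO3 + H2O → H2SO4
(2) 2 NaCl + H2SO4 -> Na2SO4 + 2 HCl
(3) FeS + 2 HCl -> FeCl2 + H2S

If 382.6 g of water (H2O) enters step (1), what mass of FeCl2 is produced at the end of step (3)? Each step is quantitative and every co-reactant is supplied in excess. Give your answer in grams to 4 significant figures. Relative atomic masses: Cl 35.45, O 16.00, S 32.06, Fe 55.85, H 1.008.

2692 g

M(H2O) = 2(1.008) + 16.00 = 18.016 g/mol.
M(FeCl2) = 55.85 + 2(35.45) = 126.75 g/mol.
n(H2O) = 382.6 / 18.016 = 21.237 mol.
Reaction (1): H2O→H2SO4 ratio 1:1 ⇒ n(H2SO4) = 21.237 mol.
Reaction (2): H2SO4→HCl ratio 1:2 ⇒ n(HCl) = 42.473 mol.
Reaction (3): HCl→FeCl2 ratio 2:1 ⇒ n(FeCl2) = 21.237 mol.
Mass of FeCl2 = 21.237 × 126.75 = 2691.7 g.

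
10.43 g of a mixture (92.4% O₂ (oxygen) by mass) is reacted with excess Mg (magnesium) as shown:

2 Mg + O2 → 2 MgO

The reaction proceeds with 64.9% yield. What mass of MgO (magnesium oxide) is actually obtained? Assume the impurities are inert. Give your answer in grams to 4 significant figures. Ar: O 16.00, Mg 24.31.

Pure O2 available = 10.43 g × 0.924 = 9.6373 g.
M(O2) = 2(16.00) = 32.00 g/mol.
M(MgO) = 24.31 + 16.00 = 40.31 g/mol.
n(O2) = 9.6373 g / 32.00 g/mol = 0.30117 mol.
From the equation the O2:MgO mole ratio is 1:2, so n(MgO) = 0.30117 × 2/1 = 0.60233 mol.
Mass of MgO = 0.60233 mol × 40.31 g/mol = 24.280 g.
Actual mass collected = 24.280 g × 0.649 = 15.758 g.

15.76 g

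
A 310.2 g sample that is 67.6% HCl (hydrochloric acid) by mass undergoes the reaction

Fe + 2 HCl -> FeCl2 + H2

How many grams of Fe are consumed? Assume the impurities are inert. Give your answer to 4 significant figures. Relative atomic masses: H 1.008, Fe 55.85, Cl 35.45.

160.6 g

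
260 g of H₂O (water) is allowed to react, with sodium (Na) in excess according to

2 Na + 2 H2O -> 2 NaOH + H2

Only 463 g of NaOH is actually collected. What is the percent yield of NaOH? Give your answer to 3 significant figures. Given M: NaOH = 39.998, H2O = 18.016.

n(H2O) = 260.0 g / 18.016 g/mol = 14.43 mol.
From the equation the H2O:NaOH mole ratio is 2:2, so n(NaOH) = 14.43 × 2/2 = 14.43 mol.
Mass of NaOH = 14.43 mol × 39.998 g/mol = 577.2 g.
This is the theoretical yield. Percent yield = 463 g / 577.2 g × 100% = 80.21%.

80.2 %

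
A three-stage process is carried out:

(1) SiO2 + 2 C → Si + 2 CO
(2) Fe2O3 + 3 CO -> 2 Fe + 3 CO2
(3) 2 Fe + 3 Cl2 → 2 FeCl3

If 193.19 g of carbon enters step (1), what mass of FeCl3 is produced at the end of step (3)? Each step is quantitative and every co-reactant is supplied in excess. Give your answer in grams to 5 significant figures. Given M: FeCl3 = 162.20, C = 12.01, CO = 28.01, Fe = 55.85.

n(C) = 193.19 / 12.01 = 16.0858 mol.
Reaction (1): C→CO ratio 2:2 ⇒ n(CO) = 16.0858 mol.
Reaction (2): CO→Fe ratio 3:2 ⇒ n(Fe) = 10.7238 mol.
Reaction (3): Fe→FeCl3 ratio 2:2 ⇒ n(FeCl3) = 10.7238 mol.
Mass of FeCl3 = 10.7238 × 162.20 = 1739.41 g.

1739.4 g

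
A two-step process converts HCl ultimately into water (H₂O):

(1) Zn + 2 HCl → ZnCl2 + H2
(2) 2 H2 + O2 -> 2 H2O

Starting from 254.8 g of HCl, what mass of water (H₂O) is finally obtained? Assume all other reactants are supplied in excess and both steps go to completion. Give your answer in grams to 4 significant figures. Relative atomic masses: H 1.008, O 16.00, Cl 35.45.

62.96 g

M(HCl) = 1.008 + 35.45 = 36.458 g/mol.
M(H2O) = 2(1.008) + 16.00 = 18.016 g/mol.
n(HCl) = 254.80 / 36.458 = 6.9889 mol.
Step 1 gives a 2:1 ratio of HCl to H2, so n(H2) = 3.4944 mol.
In step 2 the H2:H2O ratio is 2:2, so n(H2O) = 3.4944 mol.
Mass of H2O = 3.4944 × 18.016 = 62.956 g.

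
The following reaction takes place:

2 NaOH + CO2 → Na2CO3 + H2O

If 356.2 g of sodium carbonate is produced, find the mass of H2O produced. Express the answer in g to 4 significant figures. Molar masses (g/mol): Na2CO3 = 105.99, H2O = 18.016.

60.55 g

n(Na2CO3) = 356.20 g / 105.99 g/mol = 3.3607 mol.
From the equation the Na2CO3:H2O mole ratio is 1:1, so n(H2O) = 3.3607 × 1/1 = 3.3607 mol.
Mass of H2O = 3.3607 mol × 18.016 g/mol = 60.546 g.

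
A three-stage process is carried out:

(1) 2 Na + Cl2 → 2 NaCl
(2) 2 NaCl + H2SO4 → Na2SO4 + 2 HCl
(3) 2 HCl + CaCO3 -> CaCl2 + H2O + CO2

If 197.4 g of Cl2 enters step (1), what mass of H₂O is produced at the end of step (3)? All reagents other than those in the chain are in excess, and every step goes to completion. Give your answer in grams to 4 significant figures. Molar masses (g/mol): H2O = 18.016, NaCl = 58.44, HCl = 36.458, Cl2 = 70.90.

50.16 g

n(Cl2) = 197.4 / 70.90 = 2.7842 mol.
Reaction (1): Cl2→NaCl ratio 1:2 ⇒ n(NaCl) = 5.5684 mol.
Reaction (2): NaCl→HCl ratio 2:2 ⇒ n(HCl) = 5.5684 mol.
Reaction (3): HCl→H2O ratio 2:1 ⇒ n(H2O) = 2.7842 mol.
Mass of H2O = 2.7842 × 18.016 = 50.160 g.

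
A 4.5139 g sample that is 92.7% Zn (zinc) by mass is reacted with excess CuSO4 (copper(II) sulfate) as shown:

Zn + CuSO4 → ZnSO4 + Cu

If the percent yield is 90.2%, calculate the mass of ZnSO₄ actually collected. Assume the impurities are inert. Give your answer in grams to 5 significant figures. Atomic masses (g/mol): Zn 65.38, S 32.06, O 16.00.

9.3198 g

Pure Zn available = 4.5139 g × 0.927 = 4.18439 g.
M(Zn) = 65.38 g/mol.
M(ZnSO4) = 65.38 + 32.06 + 4(16.00) = 161.44 g/mol.
n(Zn) = 4.18439 g / 65.38 g/mol = 0.0640010 mol.
From the equation the Zn:ZnSO4 mole ratio is 1:1, so n(ZnSO4) = 0.0640010 × 1/1 = 0.0640010 mol.
Mass of ZnSO4 = 0.0640010 mol × 161.44 g/mol = 10.3323 g.
Actual mass collected = 10.3323 g × 0.902 = 9.31975 g.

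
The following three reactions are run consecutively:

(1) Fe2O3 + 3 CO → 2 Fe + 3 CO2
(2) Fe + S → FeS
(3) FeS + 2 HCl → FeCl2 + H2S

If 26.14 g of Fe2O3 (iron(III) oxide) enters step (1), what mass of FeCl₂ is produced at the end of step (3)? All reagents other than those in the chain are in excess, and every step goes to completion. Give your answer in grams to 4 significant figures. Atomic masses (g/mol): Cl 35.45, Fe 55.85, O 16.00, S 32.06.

41.49 g

M(Fe2O3) = 2(55.85) + 3(16.00) = 159.70 g/mol.
M(FeCl2) = 55.85 + 2(35.45) = 126.75 g/mol.
n(Fe2O3) = 26.14 / 159.70 = 0.16368 mol.
Reaction (1): Fe2O3→Fe ratio 1:2 ⇒ n(Fe) = 0.32736 mol.
Reaction (2): Fe→FeS ratio 1:1 ⇒ n(FeS) = 0.32736 mol.
Reaction (3): FeS→FeCl2 ratio 1:1 ⇒ n(FeCl2) = 0.32736 mol.
Mass of FeCl2 = 0.32736 × 126.75 = 41.493 g.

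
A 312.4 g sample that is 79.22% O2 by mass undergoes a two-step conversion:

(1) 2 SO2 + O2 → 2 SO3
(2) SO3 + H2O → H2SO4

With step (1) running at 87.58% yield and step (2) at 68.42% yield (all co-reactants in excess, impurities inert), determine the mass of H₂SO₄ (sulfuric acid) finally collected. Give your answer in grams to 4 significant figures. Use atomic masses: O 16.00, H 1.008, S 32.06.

Pure O2 = 312.4 × 0.7922 = 247.48 g.
M(O2) = 2(16.00) = 32.00 g/mol.
M(H2SO4) = 2(1.008) + 32.06 + 4(16.00) = 98.076 g/mol.
n(O2) = 247.48 / 32.00 = 7.7339 mol.
Step 1 (O2:SO3 = 1:2): theoretical n(SO3) = 15.468 mol; at 87.58% yield, n(SO3) = 13.547 mol.
Step 2 (SO3:H2SO4 = 1:1): theoretical n(H2SO4) = 13.547 mol, so theoretical mass = 13.547 × 98.076 = 1328.6 g.
At 68.42% yield, actual mass of H2SO4 = 1328.6 × 0.6842 = 909.03 g.

909.0 g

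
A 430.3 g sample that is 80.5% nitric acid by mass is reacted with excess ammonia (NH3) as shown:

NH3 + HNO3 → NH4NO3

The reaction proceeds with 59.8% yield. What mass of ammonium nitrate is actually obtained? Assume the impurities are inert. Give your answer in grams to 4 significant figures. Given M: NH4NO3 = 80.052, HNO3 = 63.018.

Pure HNO3 available = 430.3 g × 0.805 = 346.39 g.
n(HNO3) = 346.39 g / 63.018 g/mol = 5.4967 mol.
From the equation the HNO3:NH4NO3 mole ratio is 1:1, so n(NH4NO3) = 5.4967 × 1/1 = 5.4967 mol.
Mass of NH4NO3 = 5.4967 mol × 80.052 g/mol = 440.02 g.
Actual mass collected = 440.02 g × 0.598 = 263.13 g.

263.1 g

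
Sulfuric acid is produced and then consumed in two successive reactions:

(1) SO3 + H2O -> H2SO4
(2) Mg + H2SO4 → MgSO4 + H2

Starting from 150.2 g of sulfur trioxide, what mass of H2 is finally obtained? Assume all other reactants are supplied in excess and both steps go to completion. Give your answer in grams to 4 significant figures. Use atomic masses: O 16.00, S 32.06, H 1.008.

3.782 g

M(SO3) = 32.06 + 3(16.00) = 80.06 g/mol.
M(H2) = 2(1.008) = 2.016 g/mol.
n(SO3) = 150.20 / 80.06 = 1.8761 mol.
Step 1 gives a 1:1 ratio of SO3 to H2SO4, so n(H2SO4) = 1.8761 mol.
In step 2 the H2SO4:H2 ratio is 1:1, so n(H2) = 1.8761 mol.
Mass of H2 = 1.8761 × 2.016 = 3.7822 g.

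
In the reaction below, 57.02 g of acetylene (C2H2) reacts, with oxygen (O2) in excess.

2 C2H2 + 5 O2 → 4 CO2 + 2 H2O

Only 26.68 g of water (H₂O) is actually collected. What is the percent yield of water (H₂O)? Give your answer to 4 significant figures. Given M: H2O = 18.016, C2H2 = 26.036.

67.62 %

n(C2H2) = 57.020 g / 26.036 g/mol = 2.1900 mol.
From the equation the C2H2:H2O mole ratio is 2:2, so n(H2O) = 2.1900 × 2/2 = 2.1900 mol.
Mass of H2O = 2.1900 mol × 18.016 g/mol = 39.456 g.
This is the theoretical yield. Percent yield = 26.68 g / 39.456 g × 100% = 67.620%.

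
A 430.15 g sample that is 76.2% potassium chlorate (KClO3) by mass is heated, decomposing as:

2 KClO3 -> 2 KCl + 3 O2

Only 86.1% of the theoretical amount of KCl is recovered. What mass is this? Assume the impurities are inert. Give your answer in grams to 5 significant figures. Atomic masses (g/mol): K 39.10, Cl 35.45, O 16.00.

Pure KClO3 available = 430.15 g × 0.762 = 327.774 g.
M(KClO3) = 39.10 + 35.45 + 3(16.00) = 122.55 g/mol.
M(KCl) = 39.10 + 35.45 = 74.55 g/mol.
n(KClO3) = 327.774 g / 122.55 g/mol = 2.67462 mol.
From the equation the KClO3:KCl mole ratio is 2:2, so n(KCl) = 2.67462 × 2/2 = 2.67462 mol.
Mass of KCl = 2.67462 mol × 74.55 g/mol = 199.393 g.
Actual mass collected = 199.393 g × 0.861 = 171.677 g.

171.68 g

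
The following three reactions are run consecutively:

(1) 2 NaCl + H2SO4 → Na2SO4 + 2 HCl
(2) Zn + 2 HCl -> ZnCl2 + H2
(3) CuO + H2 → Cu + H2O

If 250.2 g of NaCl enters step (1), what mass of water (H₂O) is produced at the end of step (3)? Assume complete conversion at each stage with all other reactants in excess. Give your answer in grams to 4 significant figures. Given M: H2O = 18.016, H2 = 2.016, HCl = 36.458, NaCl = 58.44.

38.57 g

n(NaCl) = 250.2 / 58.44 = 4.2813 mol.
Reaction (1): NaCl→HCl ratio 2:2 ⇒ n(HCl) = 4.2813 mol.
Reaction (2): HCl→H2 ratio 2:1 ⇒ n(H2) = 2.1407 mol.
Reaction (3): H2→H2O ratio 1:1 ⇒ n(H2O) = 2.1407 mol.
Mass of H2O = 2.1407 × 18.016 = 38.566 g.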